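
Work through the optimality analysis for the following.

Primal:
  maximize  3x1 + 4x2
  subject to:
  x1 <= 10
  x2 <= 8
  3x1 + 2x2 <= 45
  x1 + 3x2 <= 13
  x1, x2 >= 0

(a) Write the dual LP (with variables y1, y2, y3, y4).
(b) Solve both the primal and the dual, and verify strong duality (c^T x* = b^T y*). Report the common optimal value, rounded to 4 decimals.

The standard primal-dual pair for 'max c^T x s.t. A x <= b, x >= 0' is:
  Dual:  min b^T y  s.t.  A^T y >= c,  y >= 0.

So the dual LP is:
  minimize  10y1 + 8y2 + 45y3 + 13y4
  subject to:
    y1 + 3y3 + y4 >= 3
    y2 + 2y3 + 3y4 >= 4
    y1, y2, y3, y4 >= 0

Solving the primal: x* = (10, 1).
  primal value c^T x* = 34.
Solving the dual: y* = (1.6667, 0, 0, 1.3333).
  dual value b^T y* = 34.
Strong duality: c^T x* = b^T y*. Confirmed.

34


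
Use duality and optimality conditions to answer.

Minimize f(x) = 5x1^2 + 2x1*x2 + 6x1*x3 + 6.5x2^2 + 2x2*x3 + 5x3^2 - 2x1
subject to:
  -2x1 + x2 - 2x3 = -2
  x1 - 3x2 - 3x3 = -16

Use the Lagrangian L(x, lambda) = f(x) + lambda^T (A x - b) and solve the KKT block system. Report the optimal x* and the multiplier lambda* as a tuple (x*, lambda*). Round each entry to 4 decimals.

Form the Lagrangian:
  L(x, lambda) = (1/2) x^T Q x + c^T x + lambda^T (A x - b)
Stationarity (grad_x L = 0): Q x + c + A^T lambda = 0.
Primal feasibility: A x = b.

This gives the KKT block system:
  [ Q   A^T ] [ x     ]   [-c ]
  [ A    0  ] [ lambda ] = [ b ]

Solving the linear system:
  x*      = (-2.1554, 0.973, 3.6419)
  lambda* = (3.2703, 6.2973)
  f(x*)   = 55.8041

x* = (-2.1554, 0.973, 3.6419), lambda* = (3.2703, 6.2973)


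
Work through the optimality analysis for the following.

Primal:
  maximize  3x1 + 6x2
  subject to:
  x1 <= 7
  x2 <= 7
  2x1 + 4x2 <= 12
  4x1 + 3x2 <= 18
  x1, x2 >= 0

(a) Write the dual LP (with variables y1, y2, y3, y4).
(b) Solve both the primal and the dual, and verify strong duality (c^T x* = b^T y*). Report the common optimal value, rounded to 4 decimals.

The standard primal-dual pair for 'max c^T x s.t. A x <= b, x >= 0' is:
  Dual:  min b^T y  s.t.  A^T y >= c,  y >= 0.

So the dual LP is:
  minimize  7y1 + 7y2 + 12y3 + 18y4
  subject to:
    y1 + 2y3 + 4y4 >= 3
    y2 + 4y3 + 3y4 >= 6
    y1, y2, y3, y4 >= 0

Solving the primal: x* = (3.6, 1.2).
  primal value c^T x* = 18.
Solving the dual: y* = (0, 0, 1.5, 0).
  dual value b^T y* = 18.
Strong duality: c^T x* = b^T y*. Confirmed.

18


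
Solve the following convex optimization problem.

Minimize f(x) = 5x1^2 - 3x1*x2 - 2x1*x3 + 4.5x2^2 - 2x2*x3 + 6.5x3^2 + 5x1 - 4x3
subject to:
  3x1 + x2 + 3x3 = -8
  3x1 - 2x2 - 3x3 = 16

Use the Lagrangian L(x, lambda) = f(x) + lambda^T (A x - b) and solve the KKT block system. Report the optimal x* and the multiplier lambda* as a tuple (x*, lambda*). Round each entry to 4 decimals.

Form the Lagrangian:
  L(x, lambda) = (1/2) x^T Q x + c^T x + lambda^T (A x - b)
Stationarity (grad_x L = 0): Q x + c + A^T lambda = 0.
Primal feasibility: A x = b.

This gives the KKT block system:
  [ Q   A^T ] [ x     ]   [-c ]
  [ A    0  ] [ lambda ] = [ b ]

Solving the linear system:
  x*      = (0.8798, -2.7214, -2.6393)
  lambda* = (1.2311, -10.3113)
  f(x*)   = 94.8928

x* = (0.8798, -2.7214, -2.6393), lambda* = (1.2311, -10.3113)


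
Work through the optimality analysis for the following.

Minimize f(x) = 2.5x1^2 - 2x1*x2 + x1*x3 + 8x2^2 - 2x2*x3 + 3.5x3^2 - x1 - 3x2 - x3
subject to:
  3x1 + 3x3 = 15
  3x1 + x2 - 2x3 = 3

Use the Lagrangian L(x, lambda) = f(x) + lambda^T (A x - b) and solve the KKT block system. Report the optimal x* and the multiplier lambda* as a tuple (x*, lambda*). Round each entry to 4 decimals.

Form the Lagrangian:
  L(x, lambda) = (1/2) x^T Q x + c^T x + lambda^T (A x - b)
Stationarity (grad_x L = 0): Q x + c + A^T lambda = 0.
Primal feasibility: A x = b.

This gives the KKT block system:
  [ Q   A^T ] [ x     ]   [-c ]
  [ A    0  ] [ lambda ] = [ b ]

Solving the linear system:
  x*      = (2.4512, 0.7439, 2.5488)
  lambda* = (-5.2033, 1.0976)
  f(x*)   = 33.7622

x* = (2.4512, 0.7439, 2.5488), lambda* = (-5.2033, 1.0976)


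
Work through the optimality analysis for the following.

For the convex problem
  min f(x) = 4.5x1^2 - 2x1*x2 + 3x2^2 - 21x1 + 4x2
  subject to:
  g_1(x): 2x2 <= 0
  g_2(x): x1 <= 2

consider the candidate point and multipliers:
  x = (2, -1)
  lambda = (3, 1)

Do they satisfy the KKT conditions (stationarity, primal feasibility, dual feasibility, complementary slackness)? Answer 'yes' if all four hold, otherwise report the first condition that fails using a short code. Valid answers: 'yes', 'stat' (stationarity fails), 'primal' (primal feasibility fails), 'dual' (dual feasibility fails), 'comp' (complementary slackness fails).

Gradient of f: grad f(x) = Q x + c = (-1, -6)
Constraint values g_i(x) = a_i^T x - b_i:
  g_1((2, -1)) = -2
  g_2((2, -1)) = 0
Stationarity residual: grad f(x) + sum_i lambda_i a_i = (0, 0)
  -> stationarity OK
Primal feasibility (all g_i <= 0): OK
Dual feasibility (all lambda_i >= 0): OK
Complementary slackness (lambda_i * g_i(x) = 0 for all i): FAILS

Verdict: the first failing condition is complementary_slackness -> comp.

comp


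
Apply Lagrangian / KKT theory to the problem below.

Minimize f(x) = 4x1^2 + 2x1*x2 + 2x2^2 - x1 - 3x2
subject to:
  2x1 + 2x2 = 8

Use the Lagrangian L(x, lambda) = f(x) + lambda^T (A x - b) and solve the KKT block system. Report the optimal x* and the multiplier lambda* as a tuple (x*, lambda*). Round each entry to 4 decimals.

Form the Lagrangian:
  L(x, lambda) = (1/2) x^T Q x + c^T x + lambda^T (A x - b)
Stationarity (grad_x L = 0): Q x + c + A^T lambda = 0.
Primal feasibility: A x = b.

This gives the KKT block system:
  [ Q   A^T ] [ x     ]   [-c ]
  [ A    0  ] [ lambda ] = [ b ]

Solving the linear system:
  x*      = (0.75, 3.25)
  lambda* = (-5.75)
  f(x*)   = 17.75

x* = (0.75, 3.25), lambda* = (-5.75)


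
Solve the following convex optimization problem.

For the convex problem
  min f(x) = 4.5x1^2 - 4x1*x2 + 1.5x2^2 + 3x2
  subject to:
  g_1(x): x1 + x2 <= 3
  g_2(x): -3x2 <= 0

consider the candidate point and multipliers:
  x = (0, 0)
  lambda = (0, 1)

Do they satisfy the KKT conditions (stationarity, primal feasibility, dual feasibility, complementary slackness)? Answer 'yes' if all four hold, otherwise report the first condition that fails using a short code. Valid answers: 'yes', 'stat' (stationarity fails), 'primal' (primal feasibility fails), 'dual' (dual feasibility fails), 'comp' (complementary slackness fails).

Gradient of f: grad f(x) = Q x + c = (0, 3)
Constraint values g_i(x) = a_i^T x - b_i:
  g_1((0, 0)) = -3
  g_2((0, 0)) = 0
Stationarity residual: grad f(x) + sum_i lambda_i a_i = (0, 0)
  -> stationarity OK
Primal feasibility (all g_i <= 0): OK
Dual feasibility (all lambda_i >= 0): OK
Complementary slackness (lambda_i * g_i(x) = 0 for all i): OK

Verdict: yes, KKT holds.

yes


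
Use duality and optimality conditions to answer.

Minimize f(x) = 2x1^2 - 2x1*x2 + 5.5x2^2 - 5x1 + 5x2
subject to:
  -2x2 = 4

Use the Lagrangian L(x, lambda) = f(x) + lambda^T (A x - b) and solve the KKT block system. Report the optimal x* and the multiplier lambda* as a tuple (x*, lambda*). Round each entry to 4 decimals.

Form the Lagrangian:
  L(x, lambda) = (1/2) x^T Q x + c^T x + lambda^T (A x - b)
Stationarity (grad_x L = 0): Q x + c + A^T lambda = 0.
Primal feasibility: A x = b.

This gives the KKT block system:
  [ Q   A^T ] [ x     ]   [-c ]
  [ A    0  ] [ lambda ] = [ b ]

Solving the linear system:
  x*      = (0.25, -2)
  lambda* = (-8.75)
  f(x*)   = 11.875

x* = (0.25, -2), lambda* = (-8.75)


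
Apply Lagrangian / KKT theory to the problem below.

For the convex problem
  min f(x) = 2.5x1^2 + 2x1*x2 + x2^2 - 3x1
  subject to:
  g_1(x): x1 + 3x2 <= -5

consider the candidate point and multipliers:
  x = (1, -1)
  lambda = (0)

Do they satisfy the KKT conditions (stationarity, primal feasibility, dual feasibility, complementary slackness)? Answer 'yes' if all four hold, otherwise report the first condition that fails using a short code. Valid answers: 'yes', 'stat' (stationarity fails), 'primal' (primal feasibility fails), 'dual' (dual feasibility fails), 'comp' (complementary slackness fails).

Gradient of f: grad f(x) = Q x + c = (0, 0)
Constraint values g_i(x) = a_i^T x - b_i:
  g_1((1, -1)) = 3
Stationarity residual: grad f(x) + sum_i lambda_i a_i = (0, 0)
  -> stationarity OK
Primal feasibility (all g_i <= 0): FAILS
Dual feasibility (all lambda_i >= 0): OK
Complementary slackness (lambda_i * g_i(x) = 0 for all i): OK

Verdict: the first failing condition is primal_feasibility -> primal.

primal


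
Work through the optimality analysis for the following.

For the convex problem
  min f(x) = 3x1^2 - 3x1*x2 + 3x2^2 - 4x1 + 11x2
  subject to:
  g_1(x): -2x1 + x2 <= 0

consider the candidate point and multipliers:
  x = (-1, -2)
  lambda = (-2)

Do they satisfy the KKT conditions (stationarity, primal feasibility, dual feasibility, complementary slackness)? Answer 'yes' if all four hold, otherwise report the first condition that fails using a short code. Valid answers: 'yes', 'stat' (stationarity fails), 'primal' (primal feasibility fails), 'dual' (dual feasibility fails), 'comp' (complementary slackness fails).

Gradient of f: grad f(x) = Q x + c = (-4, 2)
Constraint values g_i(x) = a_i^T x - b_i:
  g_1((-1, -2)) = 0
Stationarity residual: grad f(x) + sum_i lambda_i a_i = (0, 0)
  -> stationarity OK
Primal feasibility (all g_i <= 0): OK
Dual feasibility (all lambda_i >= 0): FAILS
Complementary slackness (lambda_i * g_i(x) = 0 for all i): OK

Verdict: the first failing condition is dual_feasibility -> dual.

dual


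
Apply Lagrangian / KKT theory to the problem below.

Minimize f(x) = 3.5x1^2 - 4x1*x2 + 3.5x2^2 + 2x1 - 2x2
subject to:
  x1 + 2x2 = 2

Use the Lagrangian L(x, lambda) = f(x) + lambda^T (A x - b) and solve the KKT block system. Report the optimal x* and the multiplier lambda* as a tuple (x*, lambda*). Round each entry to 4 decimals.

Form the Lagrangian:
  L(x, lambda) = (1/2) x^T Q x + c^T x + lambda^T (A x - b)
Stationarity (grad_x L = 0): Q x + c + A^T lambda = 0.
Primal feasibility: A x = b.

This gives the KKT block system:
  [ Q   A^T ] [ x     ]   [-c ]
  [ A    0  ] [ lambda ] = [ b ]

Solving the linear system:
  x*      = (0.3529, 0.8235)
  lambda* = (-1.1765)
  f(x*)   = 0.7059

x* = (0.3529, 0.8235), lambda* = (-1.1765)


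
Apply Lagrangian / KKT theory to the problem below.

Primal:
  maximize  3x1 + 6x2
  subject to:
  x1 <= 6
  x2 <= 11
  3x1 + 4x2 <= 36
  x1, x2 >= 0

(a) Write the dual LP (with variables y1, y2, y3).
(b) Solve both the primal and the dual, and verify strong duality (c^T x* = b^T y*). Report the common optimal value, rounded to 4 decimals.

The standard primal-dual pair for 'max c^T x s.t. A x <= b, x >= 0' is:
  Dual:  min b^T y  s.t.  A^T y >= c,  y >= 0.

So the dual LP is:
  minimize  6y1 + 11y2 + 36y3
  subject to:
    y1 + 3y3 >= 3
    y2 + 4y3 >= 6
    y1, y2, y3 >= 0

Solving the primal: x* = (0, 9).
  primal value c^T x* = 54.
Solving the dual: y* = (0, 0, 1.5).
  dual value b^T y* = 54.
Strong duality: c^T x* = b^T y*. Confirmed.

54


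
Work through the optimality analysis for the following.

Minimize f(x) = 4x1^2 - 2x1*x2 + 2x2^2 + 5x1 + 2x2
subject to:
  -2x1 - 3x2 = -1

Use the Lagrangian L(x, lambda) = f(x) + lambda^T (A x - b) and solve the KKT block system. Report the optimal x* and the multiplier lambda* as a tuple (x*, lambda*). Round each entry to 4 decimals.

Form the Lagrangian:
  L(x, lambda) = (1/2) x^T Q x + c^T x + lambda^T (A x - b)
Stationarity (grad_x L = 0): Q x + c + A^T lambda = 0.
Primal feasibility: A x = b.

This gives the KKT block system:
  [ Q   A^T ] [ x     ]   [-c ]
  [ A    0  ] [ lambda ] = [ b ]

Solving the linear system:
  x*      = (-0.1696, 0.4464)
  lambda* = (1.375)
  f(x*)   = 0.7098

x* = (-0.1696, 0.4464), lambda* = (1.375)


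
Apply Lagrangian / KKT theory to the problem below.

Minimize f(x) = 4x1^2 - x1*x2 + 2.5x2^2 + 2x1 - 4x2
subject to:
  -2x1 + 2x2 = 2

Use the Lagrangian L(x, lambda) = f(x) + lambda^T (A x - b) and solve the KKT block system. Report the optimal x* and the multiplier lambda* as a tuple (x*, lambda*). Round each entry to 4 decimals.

Form the Lagrangian:
  L(x, lambda) = (1/2) x^T Q x + c^T x + lambda^T (A x - b)
Stationarity (grad_x L = 0): Q x + c + A^T lambda = 0.
Primal feasibility: A x = b.

This gives the KKT block system:
  [ Q   A^T ] [ x     ]   [-c ]
  [ A    0  ] [ lambda ] = [ b ]

Solving the linear system:
  x*      = (-0.1818, 0.8182)
  lambda* = (-0.1364)
  f(x*)   = -1.6818

x* = (-0.1818, 0.8182), lambda* = (-0.1364)


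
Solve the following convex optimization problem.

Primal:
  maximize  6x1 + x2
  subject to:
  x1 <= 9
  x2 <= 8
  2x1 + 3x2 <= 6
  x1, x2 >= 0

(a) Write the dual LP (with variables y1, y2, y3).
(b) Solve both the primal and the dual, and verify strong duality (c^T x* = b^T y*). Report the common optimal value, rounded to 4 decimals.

The standard primal-dual pair for 'max c^T x s.t. A x <= b, x >= 0' is:
  Dual:  min b^T y  s.t.  A^T y >= c,  y >= 0.

So the dual LP is:
  minimize  9y1 + 8y2 + 6y3
  subject to:
    y1 + 2y3 >= 6
    y2 + 3y3 >= 1
    y1, y2, y3 >= 0

Solving the primal: x* = (3, 0).
  primal value c^T x* = 18.
Solving the dual: y* = (0, 0, 3).
  dual value b^T y* = 18.
Strong duality: c^T x* = b^T y*. Confirmed.

18


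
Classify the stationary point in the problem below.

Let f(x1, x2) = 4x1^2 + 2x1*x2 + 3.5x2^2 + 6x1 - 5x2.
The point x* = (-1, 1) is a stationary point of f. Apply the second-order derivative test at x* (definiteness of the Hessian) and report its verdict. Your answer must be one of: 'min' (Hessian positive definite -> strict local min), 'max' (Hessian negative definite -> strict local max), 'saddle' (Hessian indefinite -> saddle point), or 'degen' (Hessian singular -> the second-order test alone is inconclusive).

Compute the Hessian H = grad^2 f:
  H = [[8, 2], [2, 7]]
Verify stationarity: grad f(x*) = H x* + g = (0, 0).
Eigenvalues of H: 5.4384, 9.5616.
Both eigenvalues > 0, so H is positive definite -> x* is a strict local min.

min


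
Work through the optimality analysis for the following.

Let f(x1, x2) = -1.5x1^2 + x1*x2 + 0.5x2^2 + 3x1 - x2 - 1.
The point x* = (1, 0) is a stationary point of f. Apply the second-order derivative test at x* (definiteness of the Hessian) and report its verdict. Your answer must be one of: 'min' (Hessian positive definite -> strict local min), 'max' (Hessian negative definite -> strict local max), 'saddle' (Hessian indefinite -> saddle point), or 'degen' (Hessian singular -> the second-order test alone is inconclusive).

Compute the Hessian H = grad^2 f:
  H = [[-3, 1], [1, 1]]
Verify stationarity: grad f(x*) = H x* + g = (0, 0).
Eigenvalues of H: -3.2361, 1.2361.
Eigenvalues have mixed signs, so H is indefinite -> x* is a saddle point.

saddle


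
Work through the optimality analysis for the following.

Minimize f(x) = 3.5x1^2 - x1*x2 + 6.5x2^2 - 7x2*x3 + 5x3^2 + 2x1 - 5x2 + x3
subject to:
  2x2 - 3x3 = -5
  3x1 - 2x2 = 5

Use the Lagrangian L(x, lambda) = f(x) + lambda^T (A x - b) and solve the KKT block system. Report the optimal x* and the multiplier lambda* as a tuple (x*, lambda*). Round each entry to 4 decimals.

Form the Lagrangian:
  L(x, lambda) = (1/2) x^T Q x + c^T x + lambda^T (A x - b)
Stationarity (grad_x L = 0): Q x + c + A^T lambda = 0.
Primal feasibility: A x = b.

This gives the KKT block system:
  [ Q   A^T ] [ x     ]   [-c ]
  [ A    0  ] [ lambda ] = [ b ]

Solving the linear system:
  x*      = (1.4944, -0.2584, 1.4944)
  lambda* = (5.9176, -4.2397)
  f(x*)   = 28.2809

x* = (1.4944, -0.2584, 1.4944), lambda* = (5.9176, -4.2397)


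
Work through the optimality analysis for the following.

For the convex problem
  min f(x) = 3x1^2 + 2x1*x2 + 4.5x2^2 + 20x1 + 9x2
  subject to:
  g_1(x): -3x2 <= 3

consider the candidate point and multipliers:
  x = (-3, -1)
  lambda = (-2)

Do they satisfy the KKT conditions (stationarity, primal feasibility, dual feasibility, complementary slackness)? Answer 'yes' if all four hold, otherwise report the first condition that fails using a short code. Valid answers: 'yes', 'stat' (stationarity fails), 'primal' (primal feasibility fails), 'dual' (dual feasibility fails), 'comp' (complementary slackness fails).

Gradient of f: grad f(x) = Q x + c = (0, -6)
Constraint values g_i(x) = a_i^T x - b_i:
  g_1((-3, -1)) = 0
Stationarity residual: grad f(x) + sum_i lambda_i a_i = (0, 0)
  -> stationarity OK
Primal feasibility (all g_i <= 0): OK
Dual feasibility (all lambda_i >= 0): FAILS
Complementary slackness (lambda_i * g_i(x) = 0 for all i): OK

Verdict: the first failing condition is dual_feasibility -> dual.

dual


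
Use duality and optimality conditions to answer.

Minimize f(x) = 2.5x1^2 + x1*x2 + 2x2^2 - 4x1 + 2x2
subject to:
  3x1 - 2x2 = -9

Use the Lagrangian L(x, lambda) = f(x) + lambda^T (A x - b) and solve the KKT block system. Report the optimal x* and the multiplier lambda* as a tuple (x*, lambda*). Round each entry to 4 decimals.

Form the Lagrangian:
  L(x, lambda) = (1/2) x^T Q x + c^T x + lambda^T (A x - b)
Stationarity (grad_x L = 0): Q x + c + A^T lambda = 0.
Primal feasibility: A x = b.

This gives the KKT block system:
  [ Q   A^T ] [ x     ]   [-c ]
  [ A    0  ] [ lambda ] = [ b ]

Solving the linear system:
  x*      = (-1.7941, 1.8088)
  lambda* = (3.7206)
  f(x*)   = 22.1397

x* = (-1.7941, 1.8088), lambda* = (3.7206)


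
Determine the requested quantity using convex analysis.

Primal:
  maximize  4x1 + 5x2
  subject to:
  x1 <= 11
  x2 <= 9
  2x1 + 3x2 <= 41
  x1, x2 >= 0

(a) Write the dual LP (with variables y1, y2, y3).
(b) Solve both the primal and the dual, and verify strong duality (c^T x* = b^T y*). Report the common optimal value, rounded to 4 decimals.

The standard primal-dual pair for 'max c^T x s.t. A x <= b, x >= 0' is:
  Dual:  min b^T y  s.t.  A^T y >= c,  y >= 0.

So the dual LP is:
  minimize  11y1 + 9y2 + 41y3
  subject to:
    y1 + 2y3 >= 4
    y2 + 3y3 >= 5
    y1, y2, y3 >= 0

Solving the primal: x* = (11, 6.3333).
  primal value c^T x* = 75.6667.
Solving the dual: y* = (0.6667, 0, 1.6667).
  dual value b^T y* = 75.6667.
Strong duality: c^T x* = b^T y*. Confirmed.

75.6667


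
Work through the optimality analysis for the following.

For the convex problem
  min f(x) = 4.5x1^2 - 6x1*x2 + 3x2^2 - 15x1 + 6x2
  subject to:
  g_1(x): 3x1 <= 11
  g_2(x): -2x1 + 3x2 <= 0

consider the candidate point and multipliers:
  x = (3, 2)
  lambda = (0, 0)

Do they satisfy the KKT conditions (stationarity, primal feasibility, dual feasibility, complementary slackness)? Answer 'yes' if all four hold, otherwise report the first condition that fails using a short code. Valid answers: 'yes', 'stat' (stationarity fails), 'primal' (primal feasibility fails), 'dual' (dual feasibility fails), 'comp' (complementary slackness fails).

Gradient of f: grad f(x) = Q x + c = (0, 0)
Constraint values g_i(x) = a_i^T x - b_i:
  g_1((3, 2)) = -2
  g_2((3, 2)) = 0
Stationarity residual: grad f(x) + sum_i lambda_i a_i = (0, 0)
  -> stationarity OK
Primal feasibility (all g_i <= 0): OK
Dual feasibility (all lambda_i >= 0): OK
Complementary slackness (lambda_i * g_i(x) = 0 for all i): OK

Verdict: yes, KKT holds.

yes


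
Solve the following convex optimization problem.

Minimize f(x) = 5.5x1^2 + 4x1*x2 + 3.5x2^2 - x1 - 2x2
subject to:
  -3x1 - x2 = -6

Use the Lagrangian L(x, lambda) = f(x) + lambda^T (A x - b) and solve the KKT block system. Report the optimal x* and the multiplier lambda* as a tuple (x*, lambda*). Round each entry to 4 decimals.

Form the Lagrangian:
  L(x, lambda) = (1/2) x^T Q x + c^T x + lambda^T (A x - b)
Stationarity (grad_x L = 0): Q x + c + A^T lambda = 0.
Primal feasibility: A x = b.

This gives the KKT block system:
  [ Q   A^T ] [ x     ]   [-c ]
  [ A    0  ] [ lambda ] = [ b ]

Solving the linear system:
  x*      = (1.94, 0.18)
  lambda* = (7.02)
  f(x*)   = 19.91

x* = (1.94, 0.18), lambda* = (7.02)


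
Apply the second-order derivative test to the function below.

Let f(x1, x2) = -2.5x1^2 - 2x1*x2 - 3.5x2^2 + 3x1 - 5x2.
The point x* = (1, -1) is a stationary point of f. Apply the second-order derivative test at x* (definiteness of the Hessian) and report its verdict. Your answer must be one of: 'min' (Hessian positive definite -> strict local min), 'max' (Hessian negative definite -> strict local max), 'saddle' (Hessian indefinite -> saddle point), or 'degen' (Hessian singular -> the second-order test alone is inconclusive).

Compute the Hessian H = grad^2 f:
  H = [[-5, -2], [-2, -7]]
Verify stationarity: grad f(x*) = H x* + g = (0, 0).
Eigenvalues of H: -8.2361, -3.7639.
Both eigenvalues < 0, so H is negative definite -> x* is a strict local max.

max


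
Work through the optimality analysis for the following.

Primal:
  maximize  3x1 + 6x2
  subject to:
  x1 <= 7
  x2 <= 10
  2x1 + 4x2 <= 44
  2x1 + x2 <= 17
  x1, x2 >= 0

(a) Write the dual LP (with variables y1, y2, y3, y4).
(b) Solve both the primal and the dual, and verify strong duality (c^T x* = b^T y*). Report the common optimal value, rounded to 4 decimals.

The standard primal-dual pair for 'max c^T x s.t. A x <= b, x >= 0' is:
  Dual:  min b^T y  s.t.  A^T y >= c,  y >= 0.

So the dual LP is:
  minimize  7y1 + 10y2 + 44y3 + 17y4
  subject to:
    y1 + 2y3 + 2y4 >= 3
    y2 + 4y3 + y4 >= 6
    y1, y2, y3, y4 >= 0

Solving the primal: x* = (4, 9).
  primal value c^T x* = 66.
Solving the dual: y* = (0, 0, 1.5, 0).
  dual value b^T y* = 66.
Strong duality: c^T x* = b^T y*. Confirmed.

66


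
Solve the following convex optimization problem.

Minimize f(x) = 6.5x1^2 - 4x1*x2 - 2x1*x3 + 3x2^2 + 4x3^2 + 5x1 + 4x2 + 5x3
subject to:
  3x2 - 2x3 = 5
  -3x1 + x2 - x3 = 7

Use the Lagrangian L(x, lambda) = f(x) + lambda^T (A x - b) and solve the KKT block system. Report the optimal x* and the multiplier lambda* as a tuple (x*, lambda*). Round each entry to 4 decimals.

Form the Lagrangian:
  L(x, lambda) = (1/2) x^T Q x + c^T x + lambda^T (A x - b)
Stationarity (grad_x L = 0): Q x + c + A^T lambda = 0.
Primal feasibility: A x = b.

This gives the KKT block system:
  [ Q   A^T ] [ x     ]   [-c ]
  [ A    0  ] [ lambda ] = [ b ]

Solving the linear system:
  x*      = (-1.5401, 0.2404, -2.1394)
  lambda* = (-2.5671, -3.9011)
  f(x*)   = 11.3538

x* = (-1.5401, 0.2404, -2.1394), lambda* = (-2.5671, -3.9011)


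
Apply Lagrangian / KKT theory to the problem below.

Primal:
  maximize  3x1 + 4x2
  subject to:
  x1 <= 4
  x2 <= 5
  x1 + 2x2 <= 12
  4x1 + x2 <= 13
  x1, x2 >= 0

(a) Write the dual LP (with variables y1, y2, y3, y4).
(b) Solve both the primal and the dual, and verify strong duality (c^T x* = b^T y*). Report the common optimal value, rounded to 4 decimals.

The standard primal-dual pair for 'max c^T x s.t. A x <= b, x >= 0' is:
  Dual:  min b^T y  s.t.  A^T y >= c,  y >= 0.

So the dual LP is:
  minimize  4y1 + 5y2 + 12y3 + 13y4
  subject to:
    y1 + y3 + 4y4 >= 3
    y2 + 2y3 + y4 >= 4
    y1, y2, y3, y4 >= 0

Solving the primal: x* = (2, 5).
  primal value c^T x* = 26.
Solving the dual: y* = (0, 3.25, 0, 0.75).
  dual value b^T y* = 26.
Strong duality: c^T x* = b^T y*. Confirmed.

26


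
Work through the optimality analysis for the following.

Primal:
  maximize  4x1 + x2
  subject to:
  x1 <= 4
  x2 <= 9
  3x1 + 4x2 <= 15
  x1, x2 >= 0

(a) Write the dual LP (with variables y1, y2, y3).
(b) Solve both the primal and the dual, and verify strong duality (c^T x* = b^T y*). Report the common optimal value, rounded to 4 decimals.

The standard primal-dual pair for 'max c^T x s.t. A x <= b, x >= 0' is:
  Dual:  min b^T y  s.t.  A^T y >= c,  y >= 0.

So the dual LP is:
  minimize  4y1 + 9y2 + 15y3
  subject to:
    y1 + 3y3 >= 4
    y2 + 4y3 >= 1
    y1, y2, y3 >= 0

Solving the primal: x* = (4, 0.75).
  primal value c^T x* = 16.75.
Solving the dual: y* = (3.25, 0, 0.25).
  dual value b^T y* = 16.75.
Strong duality: c^T x* = b^T y*. Confirmed.

16.75


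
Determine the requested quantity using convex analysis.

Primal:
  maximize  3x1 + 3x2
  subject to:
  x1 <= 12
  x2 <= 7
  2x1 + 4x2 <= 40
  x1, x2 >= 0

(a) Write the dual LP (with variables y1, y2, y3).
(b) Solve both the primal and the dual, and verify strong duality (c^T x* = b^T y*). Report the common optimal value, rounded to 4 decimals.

The standard primal-dual pair for 'max c^T x s.t. A x <= b, x >= 0' is:
  Dual:  min b^T y  s.t.  A^T y >= c,  y >= 0.

So the dual LP is:
  minimize  12y1 + 7y2 + 40y3
  subject to:
    y1 + 2y3 >= 3
    y2 + 4y3 >= 3
    y1, y2, y3 >= 0

Solving the primal: x* = (12, 4).
  primal value c^T x* = 48.
Solving the dual: y* = (1.5, 0, 0.75).
  dual value b^T y* = 48.
Strong duality: c^T x* = b^T y*. Confirmed.

48


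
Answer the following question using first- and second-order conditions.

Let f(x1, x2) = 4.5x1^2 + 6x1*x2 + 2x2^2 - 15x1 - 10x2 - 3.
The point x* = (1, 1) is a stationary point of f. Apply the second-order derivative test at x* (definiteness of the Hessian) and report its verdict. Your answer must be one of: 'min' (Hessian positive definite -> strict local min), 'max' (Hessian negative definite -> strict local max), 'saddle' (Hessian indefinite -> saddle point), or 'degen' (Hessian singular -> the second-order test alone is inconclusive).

Compute the Hessian H = grad^2 f:
  H = [[9, 6], [6, 4]]
Verify stationarity: grad f(x*) = H x* + g = (0, 0).
Eigenvalues of H: 0, 13.
H has a zero eigenvalue (singular; positive semidefinite but not definite), so H is neither positive definite, negative definite, nor indefinite. The second-order test alone is inconclusive -> degen.
(Indeed, f is constant along the null direction of H through x*, so x* is not a strict local extremum.)

degen


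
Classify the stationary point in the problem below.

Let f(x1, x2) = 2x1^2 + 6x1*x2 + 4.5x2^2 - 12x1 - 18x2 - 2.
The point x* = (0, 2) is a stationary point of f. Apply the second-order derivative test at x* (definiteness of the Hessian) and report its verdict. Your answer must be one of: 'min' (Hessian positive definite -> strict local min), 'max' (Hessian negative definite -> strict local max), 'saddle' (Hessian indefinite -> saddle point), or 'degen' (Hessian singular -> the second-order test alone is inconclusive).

Compute the Hessian H = grad^2 f:
  H = [[4, 6], [6, 9]]
Verify stationarity: grad f(x*) = H x* + g = (0, 0).
Eigenvalues of H: 0, 13.
H has a zero eigenvalue (singular; positive semidefinite but not definite), so H is neither positive definite, negative definite, nor indefinite. The second-order test alone is inconclusive -> degen.
(Indeed, f is constant along the null direction of H through x*, so x* is not a strict local extremum.)

degen


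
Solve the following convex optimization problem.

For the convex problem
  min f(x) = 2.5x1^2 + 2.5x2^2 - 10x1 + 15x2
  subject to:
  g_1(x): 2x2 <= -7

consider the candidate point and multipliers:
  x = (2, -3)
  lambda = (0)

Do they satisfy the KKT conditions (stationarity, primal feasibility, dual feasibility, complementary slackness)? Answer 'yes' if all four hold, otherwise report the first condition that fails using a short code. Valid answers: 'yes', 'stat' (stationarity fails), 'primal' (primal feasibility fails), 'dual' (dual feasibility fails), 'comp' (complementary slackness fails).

Gradient of f: grad f(x) = Q x + c = (0, 0)
Constraint values g_i(x) = a_i^T x - b_i:
  g_1((2, -3)) = 1
Stationarity residual: grad f(x) + sum_i lambda_i a_i = (0, 0)
  -> stationarity OK
Primal feasibility (all g_i <= 0): FAILS
Dual feasibility (all lambda_i >= 0): OK
Complementary slackness (lambda_i * g_i(x) = 0 for all i): OK

Verdict: the first failing condition is primal_feasibility -> primal.

primal


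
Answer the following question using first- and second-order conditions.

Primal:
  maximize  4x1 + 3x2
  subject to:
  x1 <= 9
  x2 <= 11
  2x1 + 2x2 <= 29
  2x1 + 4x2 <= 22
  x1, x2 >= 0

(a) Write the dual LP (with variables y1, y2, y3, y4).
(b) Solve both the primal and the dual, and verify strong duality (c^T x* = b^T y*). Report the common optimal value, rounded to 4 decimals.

The standard primal-dual pair for 'max c^T x s.t. A x <= b, x >= 0' is:
  Dual:  min b^T y  s.t.  A^T y >= c,  y >= 0.

So the dual LP is:
  minimize  9y1 + 11y2 + 29y3 + 22y4
  subject to:
    y1 + 2y3 + 2y4 >= 4
    y2 + 2y3 + 4y4 >= 3
    y1, y2, y3, y4 >= 0

Solving the primal: x* = (9, 1).
  primal value c^T x* = 39.
Solving the dual: y* = (2.5, 0, 0, 0.75).
  dual value b^T y* = 39.
Strong duality: c^T x* = b^T y*. Confirmed.

39


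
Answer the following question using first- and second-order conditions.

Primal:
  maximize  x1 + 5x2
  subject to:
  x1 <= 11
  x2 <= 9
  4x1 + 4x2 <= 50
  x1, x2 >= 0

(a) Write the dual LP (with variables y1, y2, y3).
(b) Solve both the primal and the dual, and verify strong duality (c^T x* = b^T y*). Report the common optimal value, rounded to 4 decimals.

The standard primal-dual pair for 'max c^T x s.t. A x <= b, x >= 0' is:
  Dual:  min b^T y  s.t.  A^T y >= c,  y >= 0.

So the dual LP is:
  minimize  11y1 + 9y2 + 50y3
  subject to:
    y1 + 4y3 >= 1
    y2 + 4y3 >= 5
    y1, y2, y3 >= 0

Solving the primal: x* = (3.5, 9).
  primal value c^T x* = 48.5.
Solving the dual: y* = (0, 4, 0.25).
  dual value b^T y* = 48.5.
Strong duality: c^T x* = b^T y*. Confirmed.

48.5


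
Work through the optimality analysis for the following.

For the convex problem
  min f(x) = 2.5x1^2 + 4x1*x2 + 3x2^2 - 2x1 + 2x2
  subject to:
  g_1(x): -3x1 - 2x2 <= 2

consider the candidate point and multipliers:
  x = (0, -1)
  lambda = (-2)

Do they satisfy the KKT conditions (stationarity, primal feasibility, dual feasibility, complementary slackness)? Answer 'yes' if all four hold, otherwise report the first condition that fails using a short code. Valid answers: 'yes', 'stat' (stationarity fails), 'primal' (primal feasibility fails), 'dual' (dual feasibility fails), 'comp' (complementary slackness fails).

Gradient of f: grad f(x) = Q x + c = (-6, -4)
Constraint values g_i(x) = a_i^T x - b_i:
  g_1((0, -1)) = 0
Stationarity residual: grad f(x) + sum_i lambda_i a_i = (0, 0)
  -> stationarity OK
Primal feasibility (all g_i <= 0): OK
Dual feasibility (all lambda_i >= 0): FAILS
Complementary slackness (lambda_i * g_i(x) = 0 for all i): OK

Verdict: the first failing condition is dual_feasibility -> dual.

dual


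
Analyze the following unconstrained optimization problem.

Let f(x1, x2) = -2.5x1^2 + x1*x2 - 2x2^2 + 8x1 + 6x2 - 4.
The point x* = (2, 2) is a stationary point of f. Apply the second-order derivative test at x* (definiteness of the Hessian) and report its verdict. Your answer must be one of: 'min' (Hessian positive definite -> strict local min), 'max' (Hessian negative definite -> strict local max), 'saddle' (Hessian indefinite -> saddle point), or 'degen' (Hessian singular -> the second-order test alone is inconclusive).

Compute the Hessian H = grad^2 f:
  H = [[-5, 1], [1, -4]]
Verify stationarity: grad f(x*) = H x* + g = (0, 0).
Eigenvalues of H: -5.618, -3.382.
Both eigenvalues < 0, so H is negative definite -> x* is a strict local max.

max


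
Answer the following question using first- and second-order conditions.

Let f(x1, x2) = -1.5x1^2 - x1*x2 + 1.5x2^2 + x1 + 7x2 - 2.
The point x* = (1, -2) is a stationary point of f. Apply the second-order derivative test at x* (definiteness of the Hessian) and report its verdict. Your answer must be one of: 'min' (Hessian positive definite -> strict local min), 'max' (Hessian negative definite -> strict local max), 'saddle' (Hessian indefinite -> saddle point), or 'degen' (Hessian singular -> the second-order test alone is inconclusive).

Compute the Hessian H = grad^2 f:
  H = [[-3, -1], [-1, 3]]
Verify stationarity: grad f(x*) = H x* + g = (0, 0).
Eigenvalues of H: -3.1623, 3.1623.
Eigenvalues have mixed signs, so H is indefinite -> x* is a saddle point.

saddle


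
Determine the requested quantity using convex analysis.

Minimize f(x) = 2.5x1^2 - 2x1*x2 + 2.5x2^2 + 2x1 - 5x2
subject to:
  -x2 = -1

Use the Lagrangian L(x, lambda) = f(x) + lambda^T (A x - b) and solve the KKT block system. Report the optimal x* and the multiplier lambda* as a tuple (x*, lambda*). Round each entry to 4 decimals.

Form the Lagrangian:
  L(x, lambda) = (1/2) x^T Q x + c^T x + lambda^T (A x - b)
Stationarity (grad_x L = 0): Q x + c + A^T lambda = 0.
Primal feasibility: A x = b.

This gives the KKT block system:
  [ Q   A^T ] [ x     ]   [-c ]
  [ A    0  ] [ lambda ] = [ b ]

Solving the linear system:
  x*      = (0, 1)
  lambda* = (0)
  f(x*)   = -2.5

x* = (0, 1), lambda* = (0)


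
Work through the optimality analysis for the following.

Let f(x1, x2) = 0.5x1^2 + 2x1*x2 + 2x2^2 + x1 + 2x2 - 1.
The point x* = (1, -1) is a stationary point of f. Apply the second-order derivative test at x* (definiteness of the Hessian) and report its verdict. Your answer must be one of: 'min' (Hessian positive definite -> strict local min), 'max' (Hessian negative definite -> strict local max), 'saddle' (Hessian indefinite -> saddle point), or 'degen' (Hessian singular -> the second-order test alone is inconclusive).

Compute the Hessian H = grad^2 f:
  H = [[1, 2], [2, 4]]
Verify stationarity: grad f(x*) = H x* + g = (0, 0).
Eigenvalues of H: 0, 5.
H has a zero eigenvalue (singular; positive semidefinite but not definite), so H is neither positive definite, negative definite, nor indefinite. The second-order test alone is inconclusive -> degen.
(Indeed, f is constant along the null direction of H through x*, so x* is not a strict local extremum.)

degen


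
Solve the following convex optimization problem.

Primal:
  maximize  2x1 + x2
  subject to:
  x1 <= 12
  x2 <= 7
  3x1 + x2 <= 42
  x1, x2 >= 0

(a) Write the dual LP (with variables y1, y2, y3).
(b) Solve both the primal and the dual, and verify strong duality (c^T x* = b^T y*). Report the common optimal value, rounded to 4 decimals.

The standard primal-dual pair for 'max c^T x s.t. A x <= b, x >= 0' is:
  Dual:  min b^T y  s.t.  A^T y >= c,  y >= 0.

So the dual LP is:
  minimize  12y1 + 7y2 + 42y3
  subject to:
    y1 + 3y3 >= 2
    y2 + y3 >= 1
    y1, y2, y3 >= 0

Solving the primal: x* = (11.6667, 7).
  primal value c^T x* = 30.3333.
Solving the dual: y* = (0, 0.3333, 0.6667).
  dual value b^T y* = 30.3333.
Strong duality: c^T x* = b^T y*. Confirmed.

30.3333


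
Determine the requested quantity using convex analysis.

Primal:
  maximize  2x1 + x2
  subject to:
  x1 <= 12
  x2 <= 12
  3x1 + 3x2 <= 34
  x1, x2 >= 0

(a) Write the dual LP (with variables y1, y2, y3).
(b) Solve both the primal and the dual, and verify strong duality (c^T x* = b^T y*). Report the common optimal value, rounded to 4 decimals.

The standard primal-dual pair for 'max c^T x s.t. A x <= b, x >= 0' is:
  Dual:  min b^T y  s.t.  A^T y >= c,  y >= 0.

So the dual LP is:
  minimize  12y1 + 12y2 + 34y3
  subject to:
    y1 + 3y3 >= 2
    y2 + 3y3 >= 1
    y1, y2, y3 >= 0

Solving the primal: x* = (11.3333, 0).
  primal value c^T x* = 22.6667.
Solving the dual: y* = (0, 0, 0.6667).
  dual value b^T y* = 22.6667.
Strong duality: c^T x* = b^T y*. Confirmed.

22.6667


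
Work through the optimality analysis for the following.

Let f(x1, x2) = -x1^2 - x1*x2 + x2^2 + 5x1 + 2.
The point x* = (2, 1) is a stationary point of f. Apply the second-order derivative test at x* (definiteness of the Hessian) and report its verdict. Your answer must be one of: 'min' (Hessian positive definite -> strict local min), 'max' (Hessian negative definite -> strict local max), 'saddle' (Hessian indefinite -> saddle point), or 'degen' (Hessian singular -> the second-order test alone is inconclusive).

Compute the Hessian H = grad^2 f:
  H = [[-2, -1], [-1, 2]]
Verify stationarity: grad f(x*) = H x* + g = (0, 0).
Eigenvalues of H: -2.2361, 2.2361.
Eigenvalues have mixed signs, so H is indefinite -> x* is a saddle point.

saddle


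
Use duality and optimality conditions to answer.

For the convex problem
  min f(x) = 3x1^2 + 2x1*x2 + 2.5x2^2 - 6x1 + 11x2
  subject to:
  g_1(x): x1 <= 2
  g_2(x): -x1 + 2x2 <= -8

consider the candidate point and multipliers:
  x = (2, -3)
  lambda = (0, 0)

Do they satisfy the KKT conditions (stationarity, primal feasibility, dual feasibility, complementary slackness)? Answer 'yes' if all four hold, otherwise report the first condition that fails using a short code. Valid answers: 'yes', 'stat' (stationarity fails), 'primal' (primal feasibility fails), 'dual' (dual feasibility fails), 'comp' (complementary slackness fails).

Gradient of f: grad f(x) = Q x + c = (0, 0)
Constraint values g_i(x) = a_i^T x - b_i:
  g_1((2, -3)) = 0
  g_2((2, -3)) = 0
Stationarity residual: grad f(x) + sum_i lambda_i a_i = (0, 0)
  -> stationarity OK
Primal feasibility (all g_i <= 0): OK
Dual feasibility (all lambda_i >= 0): OK
Complementary slackness (lambda_i * g_i(x) = 0 for all i): OK

Verdict: yes, KKT holds.

yes


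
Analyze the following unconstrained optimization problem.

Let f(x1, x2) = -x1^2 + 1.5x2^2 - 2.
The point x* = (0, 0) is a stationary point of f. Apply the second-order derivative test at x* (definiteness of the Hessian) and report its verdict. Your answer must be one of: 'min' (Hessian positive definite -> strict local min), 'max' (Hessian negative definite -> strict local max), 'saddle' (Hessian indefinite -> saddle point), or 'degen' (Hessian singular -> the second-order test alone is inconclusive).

Compute the Hessian H = grad^2 f:
  H = [[-2, 0], [0, 3]]
Verify stationarity: grad f(x*) = H x* + g = (0, 0).
Eigenvalues of H: -2, 3.
Eigenvalues have mixed signs, so H is indefinite -> x* is a saddle point.

saddle


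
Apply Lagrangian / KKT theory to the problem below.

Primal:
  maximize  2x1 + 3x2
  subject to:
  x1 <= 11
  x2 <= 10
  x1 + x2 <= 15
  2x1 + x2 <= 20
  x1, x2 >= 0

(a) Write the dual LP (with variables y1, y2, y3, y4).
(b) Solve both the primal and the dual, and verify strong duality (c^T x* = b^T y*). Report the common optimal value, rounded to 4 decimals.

The standard primal-dual pair for 'max c^T x s.t. A x <= b, x >= 0' is:
  Dual:  min b^T y  s.t.  A^T y >= c,  y >= 0.

So the dual LP is:
  minimize  11y1 + 10y2 + 15y3 + 20y4
  subject to:
    y1 + y3 + 2y4 >= 2
    y2 + y3 + y4 >= 3
    y1, y2, y3, y4 >= 0

Solving the primal: x* = (5, 10).
  primal value c^T x* = 40.
Solving the dual: y* = (0, 2, 0, 1).
  dual value b^T y* = 40.
Strong duality: c^T x* = b^T y*. Confirmed.

40


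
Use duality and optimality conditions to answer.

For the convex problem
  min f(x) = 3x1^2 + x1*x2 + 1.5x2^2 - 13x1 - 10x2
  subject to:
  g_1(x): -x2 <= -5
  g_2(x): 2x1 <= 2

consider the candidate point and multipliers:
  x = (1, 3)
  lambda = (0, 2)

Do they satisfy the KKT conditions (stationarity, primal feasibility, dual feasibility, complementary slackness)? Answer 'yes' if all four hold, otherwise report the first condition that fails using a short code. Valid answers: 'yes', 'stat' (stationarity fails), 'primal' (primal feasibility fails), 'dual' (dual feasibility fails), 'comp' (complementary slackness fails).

Gradient of f: grad f(x) = Q x + c = (-4, 0)
Constraint values g_i(x) = a_i^T x - b_i:
  g_1((1, 3)) = 2
  g_2((1, 3)) = 0
Stationarity residual: grad f(x) + sum_i lambda_i a_i = (0, 0)
  -> stationarity OK
Primal feasibility (all g_i <= 0): FAILS
Dual feasibility (all lambda_i >= 0): OK
Complementary slackness (lambda_i * g_i(x) = 0 for all i): OK

Verdict: the first failing condition is primal_feasibility -> primal.

primal


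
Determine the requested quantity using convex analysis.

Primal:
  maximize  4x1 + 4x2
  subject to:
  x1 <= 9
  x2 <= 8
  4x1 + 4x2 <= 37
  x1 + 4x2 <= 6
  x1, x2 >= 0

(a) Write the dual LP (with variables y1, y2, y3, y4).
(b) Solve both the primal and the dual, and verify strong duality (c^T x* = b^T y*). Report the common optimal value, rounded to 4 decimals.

The standard primal-dual pair for 'max c^T x s.t. A x <= b, x >= 0' is:
  Dual:  min b^T y  s.t.  A^T y >= c,  y >= 0.

So the dual LP is:
  minimize  9y1 + 8y2 + 37y3 + 6y4
  subject to:
    y1 + 4y3 + y4 >= 4
    y2 + 4y3 + 4y4 >= 4
    y1, y2, y3, y4 >= 0

Solving the primal: x* = (6, 0).
  primal value c^T x* = 24.
Solving the dual: y* = (0, 0, 0, 4).
  dual value b^T y* = 24.
Strong duality: c^T x* = b^T y*. Confirmed.

24
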